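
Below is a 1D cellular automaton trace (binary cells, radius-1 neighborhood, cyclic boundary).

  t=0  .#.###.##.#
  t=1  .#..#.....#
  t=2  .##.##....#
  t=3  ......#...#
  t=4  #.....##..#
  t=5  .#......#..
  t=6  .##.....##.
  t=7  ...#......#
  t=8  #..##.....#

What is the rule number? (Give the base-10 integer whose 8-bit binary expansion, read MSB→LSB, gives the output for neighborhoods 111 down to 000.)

  ###|#  b7=1 t=0,i=4
  ##.|.  b6=0 t=0,i=5
  #.#|.  b5=0 t=0,i=0
  #..|#  b4=1 t=1,i=2
  .##|.  b3=0 t=0,i=3
  .#.|#  b2=1 t=0,i=1
  ..#|.  b1=0 t=1,i=3
  ...|.  b0=0 t=1,i=6
  bits 10010100 = 148

148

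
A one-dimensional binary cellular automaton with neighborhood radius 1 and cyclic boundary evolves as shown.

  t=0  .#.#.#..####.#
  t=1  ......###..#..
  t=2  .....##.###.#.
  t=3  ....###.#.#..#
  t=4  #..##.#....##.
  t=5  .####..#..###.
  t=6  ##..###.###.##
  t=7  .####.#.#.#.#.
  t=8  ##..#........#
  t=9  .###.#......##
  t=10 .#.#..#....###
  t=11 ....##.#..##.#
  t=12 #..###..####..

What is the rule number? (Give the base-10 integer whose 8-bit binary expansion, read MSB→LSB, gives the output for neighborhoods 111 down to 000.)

90

  ### -> .   bit 7 = 0  t=0,i=9
  ##. -> #   bit 6 = 1  t=0,i=11
  #.# -> .   bit 5 = 0  t=0,i=0
  #.. -> #   bit 4 = 1  t=0,i=6
  .## -> #   bit 3 = 1  t=0,i=8
  .#. -> .   bit 2 = 0  t=0,i=1
  ..# -> #   bit 1 = 1  t=0,i=7
  ... -> .   bit 0 = 0  t=1,i=0
  bits 01011010 = 90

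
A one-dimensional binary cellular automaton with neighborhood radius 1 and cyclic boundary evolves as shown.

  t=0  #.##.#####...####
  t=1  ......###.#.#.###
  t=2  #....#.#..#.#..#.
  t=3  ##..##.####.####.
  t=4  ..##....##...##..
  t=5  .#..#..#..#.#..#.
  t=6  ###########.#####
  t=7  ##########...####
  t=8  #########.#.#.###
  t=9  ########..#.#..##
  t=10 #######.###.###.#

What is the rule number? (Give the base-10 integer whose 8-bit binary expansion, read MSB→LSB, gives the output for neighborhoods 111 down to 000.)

  [7] ### => #  t=0,i=6
  [6] ##. => .  t=0,i=0
  [5] #.# => .  t=0,i=1
  [4] #.. => #  t=0,i=10
  [3] .## => .  t=0,i=2
  [2] .#. => #  t=1,i=10
  [1] ..# => #  t=0,i=12
  [0] ... => .  t=0,i=11
  bits 10010110 = 150

150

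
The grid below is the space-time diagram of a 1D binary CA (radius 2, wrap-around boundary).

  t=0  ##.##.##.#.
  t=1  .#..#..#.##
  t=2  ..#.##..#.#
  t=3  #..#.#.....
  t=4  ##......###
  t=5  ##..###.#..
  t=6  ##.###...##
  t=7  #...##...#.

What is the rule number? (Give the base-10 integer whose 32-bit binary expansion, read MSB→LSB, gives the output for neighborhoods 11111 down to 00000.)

  #####|.  b31=0 t=4,i=10
  ####.|#  b30=1 t=4,i=0
  ###.#|.  b29=0 t=5,i=6
  ###..|#  b28=1 t=4,i=1
  ##.##|.  b27=0 t=0,i=2
  ##.#.|.  b26=0 t=0,i=8
  ##..#|.  b25=0 t=2,i=6
  ##...|.  b24=0 t=4,i=2
  #.###|.  b23=0 t=6,i=3
  #.##.|.  b22=0 t=0,i=0
  #.#.#|#  b21=1 t=0,i=9
  #.#..|.  b20=0 t=1,i=1
  #..##|#  b19=1 t=5,i=3
  #..#.|.  b18=0 t=1,i=3
  #...#|.  b17=0 t=6,i=7
  #....|.  b16=0 t=3,i=7
  .####|.  b15=0 t=4,i=9
  .###.|#  b14=1 t=5,i=5
  .##.#|#  b13=1 t=0,i=1
  .##..|#  b12=1 t=2,i=5
  .#.##|#  b11=1 t=0,i=10
  .#.#.|.  b10=0 t=2,i=9
  .#..#|#  b9=1 t=1,i=2
  .#...|.  b8=0 t=3,i=6
  ..###|#  b7=1 t=4,i=8
  ..##.|#  b6=1 t=5,i=0
  ..#.#|.  b5=0 t=1,i=7
  ..#..|#  b4=1 t=1,i=4
  ...##|.  b3=0 t=4,i=7
  ...#.|#  b2=1 t=3,i=10
  ....#|#  b1=1 t=3,i=9
  .....|#  b0=1 t=3,i=8
  bits 01010000001010000111101011010111 = 1344830167

1344830167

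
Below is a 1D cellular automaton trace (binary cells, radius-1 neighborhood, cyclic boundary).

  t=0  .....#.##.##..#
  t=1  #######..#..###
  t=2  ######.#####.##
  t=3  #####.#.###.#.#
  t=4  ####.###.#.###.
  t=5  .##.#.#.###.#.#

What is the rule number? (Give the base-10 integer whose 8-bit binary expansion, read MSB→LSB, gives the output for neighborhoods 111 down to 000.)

183

  ### -> #   bit 7 = 1  t=1,i=0
  ##. -> .   bit 6 = 0  t=0,i=8
  #.# -> #   bit 5 = 1  t=0,i=6
  #.. -> #   bit 4 = 1  t=0,i=0
  .## -> .   bit 3 = 0  t=0,i=7
  .#. -> #   bit 2 = 1  t=0,i=5
  ..# -> #   bit 1 = 1  t=0,i=4
  ... -> #   bit 0 = 1  t=0,i=1
  bits 10110111 = 183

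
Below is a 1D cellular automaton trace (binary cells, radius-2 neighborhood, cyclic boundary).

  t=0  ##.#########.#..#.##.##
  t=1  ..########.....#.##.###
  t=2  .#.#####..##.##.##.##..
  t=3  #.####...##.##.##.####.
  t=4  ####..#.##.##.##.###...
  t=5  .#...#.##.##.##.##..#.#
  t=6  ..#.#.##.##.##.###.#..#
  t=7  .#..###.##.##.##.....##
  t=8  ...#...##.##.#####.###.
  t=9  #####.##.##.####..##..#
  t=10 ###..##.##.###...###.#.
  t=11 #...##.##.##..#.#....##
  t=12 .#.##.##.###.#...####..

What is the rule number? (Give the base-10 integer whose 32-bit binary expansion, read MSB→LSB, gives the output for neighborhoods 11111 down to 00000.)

2314049886

  [31] ##### => #  t=0,i=5
  [30] ####. => .  t=0,i=0
  [29] ###.# => .  t=0,i=1
  [28] ###.. => .  t=1,i=9
  [27] ##.## => #  t=0,i=2
  [26] ##.#. => .  t=0,i=12
  [25] ##..# => .  t=1,i=0
  [24] ##... => #  t=1,i=10
  [23] #.### => #  t=0,i=3
  [22] #.##. => #  t=0,i=18
  [21] #.#.# => #  t=3,i=0
  [20] #.#.. => .  t=0,i=13
  [19] #..## => #  t=1,i=1
  [18] #..#. => #  t=0,i=15
  [17] #...# => .  t=2,i=22
  [16] #.... => #  t=1,i=11
  [15] .#### => #  t=0,i=4
  [14] .###. => .  t=1,i=21
  [13] .##.# => .  t=0,i=19
  [12] .##.. => #  t=2,i=20
  [11] .#.## => #  t=0,i=17
  [10] .#.#. => .  t=5,i=0
  [9] .#..# => .  t=0,i=14
  [8] .#... => #  t=5,i=2
  [7] ..### => .  t=1,i=2
  [6] ..##. => #  t=2,i=10
  [5] ..#.# => .  t=0,i=16
  [4] ..#.. => #  t=6,i=22
  [3] ...## => #  t=3,i=8
  [2] ...#. => #  t=1,i=14
  [1] ....# => #  t=1,i=13
  [0] ..... => .  t=1,i=12
  bits 10001001111011011001100101011110 = 2314049886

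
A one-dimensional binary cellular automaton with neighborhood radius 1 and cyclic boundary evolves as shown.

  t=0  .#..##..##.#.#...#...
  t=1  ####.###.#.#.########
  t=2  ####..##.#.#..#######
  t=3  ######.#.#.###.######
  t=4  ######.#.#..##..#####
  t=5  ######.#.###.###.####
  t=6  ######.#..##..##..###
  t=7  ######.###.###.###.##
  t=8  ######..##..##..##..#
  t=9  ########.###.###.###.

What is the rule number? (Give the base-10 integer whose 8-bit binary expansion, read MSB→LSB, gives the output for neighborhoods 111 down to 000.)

  ###|#  b7=1 t=1,i=0
  ##.|#  b6=1 t=0,i=5
  #.#|.  b5=0 t=0,i=10
  #..|#  b4=1 t=0,i=2
  .##|.  b3=0 t=0,i=4
  .#.|#  b2=1 t=0,i=1
  ..#|#  b1=1 t=0,i=0
  ...|#  b0=1 t=0,i=15
  bits 11010111 = 215

215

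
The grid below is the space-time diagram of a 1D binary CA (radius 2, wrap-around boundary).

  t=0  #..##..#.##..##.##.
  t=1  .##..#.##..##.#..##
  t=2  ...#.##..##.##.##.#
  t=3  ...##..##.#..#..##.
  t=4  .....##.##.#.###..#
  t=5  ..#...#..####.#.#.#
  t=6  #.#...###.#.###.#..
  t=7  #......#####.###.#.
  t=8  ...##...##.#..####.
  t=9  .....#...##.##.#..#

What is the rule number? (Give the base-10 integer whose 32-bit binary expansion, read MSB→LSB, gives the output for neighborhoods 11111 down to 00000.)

2804476465

  nb #####: next=#  (t=7,i=9, bit31=1)
  nb ####.: next=.  (t=5,i=11, bit30=0)
  nb ###.#: next=#  (t=5,i=12, bit29=1)
  nb ###..: next=.  (t=4,i=15, bit28=0)
  nb ##.##: next=.  (t=0,i=15, bit27=0)
  nb ##.#.: next=#  (t=0,i=18, bit26=1)
  nb ##..#: next=#  (t=0,i=5, bit25=1)
  nb ##...: next=#  (t=3,i=18, bit24=1)
  nb #.###: next=.  (t=4,i=13, bit23=0)
  nb #.##.: next=.  (t=0,i=9, bit22=0)
  nb #.#.#: next=#  (t=4,i=11, bit21=1)
  nb #.#..: next=.  (t=0,i=0, bit20=0)
  nb #..##: next=#  (t=0,i=2, bit19=1)
  nb #..#.: next=.  (t=0,i=6, bit18=0)
  nb #...#: next=.  (t=2,i=1, bit17=0)
  nb #....: next=.  (t=3,i=0, bit16=0)
  nb .####: next=#  (t=5,i=10, bit15=1)
  nb .###.: next=#  (t=4,i=14, bit14=1)
  nb .##.#: next=#  (t=0,i=14, bit13=1)
  nb .##..: next=.  (t=0,i=4, bit12=0)
  nb .#.##: next=#  (t=0,i=8, bit11=1)
  nb .#.#.: next=.  (t=5,i=15, bit10=0)
  nb .#..#: next=#  (t=0,i=1, bit9=1)
  nb .#...: next=.  (t=2,i=0, bit8=0)
  nb ..###: next=.  (t=5,i=9, bit7=0)
  nb ..##.: next=.  (t=0,i=3, bit6=0)
  nb ..#.#: next=#  (t=0,i=7, bit5=1)
  nb ..#..: next=#  (t=3,i=13, bit4=1)
  nb ...##: next=.  (t=3,i=2, bit3=0)
  nb ...#.: next=.  (t=2,i=2, bit2=0)
  nb ....#: next=.  (t=3,i=1, bit1=0)
  nb .....: next=#  (t=4,i=2, bit0=1)
  bits 10100111001010001110101000110001 = 2804476465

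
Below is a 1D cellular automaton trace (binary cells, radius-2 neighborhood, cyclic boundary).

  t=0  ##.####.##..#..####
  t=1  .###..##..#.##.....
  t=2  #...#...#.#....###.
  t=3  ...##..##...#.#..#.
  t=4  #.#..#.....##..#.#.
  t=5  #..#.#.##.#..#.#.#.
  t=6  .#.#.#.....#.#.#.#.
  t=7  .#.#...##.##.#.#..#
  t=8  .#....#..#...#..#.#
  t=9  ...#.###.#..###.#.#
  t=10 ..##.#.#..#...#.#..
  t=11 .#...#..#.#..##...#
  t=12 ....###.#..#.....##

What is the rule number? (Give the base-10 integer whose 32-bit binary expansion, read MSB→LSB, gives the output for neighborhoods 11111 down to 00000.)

715194941

  ##### -> .   bit 31 = 0  t=0,i=17
  ####. -> .   bit 30 = 0  t=0,i=0
  ###.# -> #   bit 29 = 1  t=0,i=1
  ###.. -> .   bit 28 = 0  t=1,i=3
  ##.## -> #   bit 27 = 1  t=0,i=2
  ##.#. -> .   bit 26 = 0  t=2,i=18
  ##..# -> #   bit 25 = 1  t=0,i=10
  ##... -> .   bit 24 = 0  t=1,i=14
  #.### -> #   bit 23 = 1  t=0,i=3
  #.##. -> .   bit 22 = 0  t=0,i=8
  #.#.# -> #   bit 21 = 1  t=4,i=0
  #.#.. -> .   bit 20 = 0  t=2,i=0
  #..## -> .   bit 19 = 0  t=0,i=14
  #..#. -> .   bit 18 = 0  t=0,i=11
  #...# -> .   bit 17 = 0  t=2,i=2
  #.... -> #   bit 16 = 1  t=1,i=15
  .#### -> .   bit 15 = 0  t=0,i=4
  .###. -> .   bit 14 = 0  t=1,i=2
  .##.# -> .   bit 13 = 0  t=5,i=8
  .##.. -> .   bit 12 = 0  t=0,i=9
  .#.## -> .   bit 11 = 0  t=1,i=11
  .#.#. -> .   bit 10 = 0  t=2,i=9
  .#..# -> #   bit 9 = 1  t=0,i=13
  .#... -> .   bit 8 = 0  t=2,i=1
  ..### -> .   bit 7 = 0  t=0,i=15
  ..##. -> .   bit 6 = 0  t=1,i=6
  ..#.# -> #   bit 5 = 1  t=1,i=10
  ..#.. -> #   bit 4 = 1  t=0,i=12
  ...## -> #   bit 3 = 1  t=1,i=0
  ...#. -> #   bit 2 = 1  t=2,i=3
  ....# -> .   bit 1 = 0  t=1,i=18
  ..... -> #   bit 0 = 1  t=1,i=16
  bits 00101010101000010000001000111101 = 715194941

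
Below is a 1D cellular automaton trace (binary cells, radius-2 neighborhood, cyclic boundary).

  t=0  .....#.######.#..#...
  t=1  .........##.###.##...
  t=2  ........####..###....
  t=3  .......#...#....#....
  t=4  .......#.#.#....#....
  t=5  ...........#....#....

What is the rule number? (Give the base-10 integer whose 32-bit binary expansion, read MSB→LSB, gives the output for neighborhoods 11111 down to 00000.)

3159760984

  [31] ##### => #  t=0,i=9
  [30] ####. => .  t=0,i=11
  [29] ###.# => #  t=0,i=12
  [28] ###.. => #  t=2,i=11
  [27] ##.## => #  t=1,i=11
  [26] ##.#. => #  t=0,i=13
  [25] ##..# => .  t=2,i=12
  [24] ##... => .  t=1,i=18
  [23] #.### => .  t=0,i=7
  [22] #.##. => #  t=1,i=16
  [21] #.#.# => .  t=4,i=9
  [20] #.#.. => #  t=0,i=14
  [19] #..## => .  t=2,i=13
  [18] #..#. => #  t=0,i=16
  [17] #...# => #  t=3,i=9
  [16] #.... => .  t=0,i=19
  [15] .#### => .  t=0,i=8
  [14] .###. => .  t=1,i=13
  [13] .##.# => #  t=1,i=10
  [12] .##.. => .  t=1,i=17
  [11] .#.## => .  t=0,i=6
  [10] .#.#. => .  t=4,i=8
  [9] .#..# => .  t=0,i=15
  [8] .#... => .  t=0,i=18
  [7] ..### => .  t=2,i=8
  [6] ..##. => #  t=1,i=9
  [5] ..#.# => .  t=0,i=5
  [4] ..#.. => #  t=0,i=17
  [3] ...## => #  t=1,i=8
  [2] ...#. => .  t=0,i=4
  [1] ....# => .  t=0,i=3
  [0] ..... => .  t=0,i=0
  bits 10111100010101100010000001011000 = 3159760984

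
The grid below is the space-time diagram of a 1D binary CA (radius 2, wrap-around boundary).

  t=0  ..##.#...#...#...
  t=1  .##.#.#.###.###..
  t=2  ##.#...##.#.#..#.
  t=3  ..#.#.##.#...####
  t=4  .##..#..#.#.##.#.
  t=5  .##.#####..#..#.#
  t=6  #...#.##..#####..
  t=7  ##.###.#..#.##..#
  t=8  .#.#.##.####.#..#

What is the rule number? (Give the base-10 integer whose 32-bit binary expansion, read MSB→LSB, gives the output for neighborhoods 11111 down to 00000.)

  ##### -> #   bit 31 = 1  t=5,i=6
  ####. -> #   bit 30 = 1  t=3,i=15
  ###.# -> #   bit 29 = 1  t=1,i=10
  ###.. -> .   bit 28 = 0  t=1,i=14
  ##.## -> .   bit 27 = 0  t=1,i=11
  ##.#. -> #   bit 26 = 1  t=0,i=4
  ##..# -> .   bit 25 = 0  t=3,i=0
  ##... -> #   bit 24 = 1  t=1,i=15
  #.### -> #   bit 23 = 1  t=1,i=8
  #.##. -> .   bit 22 = 0  t=2,i=0
  #.#.# -> .   bit 21 = 0  t=1,i=4
  #.#.. -> .   bit 20 = 0  t=0,i=5
  #..## -> .   bit 19 = 0  t=4,i=0
  #..#. -> #   bit 18 = 1  t=2,i=14
  #...# -> .   bit 17 = 0  t=0,i=7
  #.... -> .   bit 16 = 0  t=0,i=15
  .#### -> .   bit 15 = 0  t=3,i=14
  .###. -> .   bit 14 = 0  t=1,i=9
  .##.# -> .   bit 13 = 0  t=0,i=3
  .##.. -> #   bit 12 = 1  t=4,i=2
  .#.## -> #   bit 11 = 1  t=1,i=7
  .#.#. -> .   bit 10 = 0  t=1,i=5
  .#..# -> #   bit 9 = 1  t=2,i=13
  .#... -> #   bit 8 = 1  t=0,i=6
  ..### -> #   bit 7 = 1  t=3,i=13
  ..##. -> #   bit 6 = 1  t=0,i=2
  ..#.# -> #   bit 5 = 1  t=2,i=15
  ..#.. -> #   bit 4 = 1  t=0,i=9
  ...## -> #   bit 3 = 1  t=0,i=1
  ...#. -> #   bit 2 = 1  t=0,i=8
  ....# -> .   bit 1 = 0  t=0,i=0
  ..... -> .   bit 0 = 0  t=0,i=16
  bits 11100101100001000001101111111100 = 3850640380

3850640380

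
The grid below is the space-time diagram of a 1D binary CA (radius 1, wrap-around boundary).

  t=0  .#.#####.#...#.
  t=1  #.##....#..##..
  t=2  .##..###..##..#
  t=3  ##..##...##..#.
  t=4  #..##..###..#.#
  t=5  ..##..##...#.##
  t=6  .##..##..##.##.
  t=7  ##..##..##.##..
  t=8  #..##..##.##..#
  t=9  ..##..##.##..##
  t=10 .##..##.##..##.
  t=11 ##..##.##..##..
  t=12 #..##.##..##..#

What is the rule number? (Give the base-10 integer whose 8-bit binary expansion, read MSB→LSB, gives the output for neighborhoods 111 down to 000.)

  nb ###: next=.  (t=0,i=4, bit7=0)
  nb ##.: next=.  (t=0,i=7, bit6=0)
  nb #.#: next=#  (t=0,i=2, bit5=1)
  nb #..: next=.  (t=0,i=10, bit4=0)
  nb .##: next=#  (t=0,i=3, bit3=1)
  nb .#.: next=.  (t=0,i=1, bit2=0)
  nb ..#: next=#  (t=0,i=0, bit1=1)
  nb ...: next=#  (t=0,i=11, bit0=1)
  bits 00101011 = 43

43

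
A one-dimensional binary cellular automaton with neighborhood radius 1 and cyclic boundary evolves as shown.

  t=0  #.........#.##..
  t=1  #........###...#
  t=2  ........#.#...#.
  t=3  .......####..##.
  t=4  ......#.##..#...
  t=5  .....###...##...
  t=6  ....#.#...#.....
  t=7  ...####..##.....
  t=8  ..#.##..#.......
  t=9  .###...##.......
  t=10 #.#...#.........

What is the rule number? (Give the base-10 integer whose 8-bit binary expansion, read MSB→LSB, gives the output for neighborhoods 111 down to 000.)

166

  ### -> #   bit 7 = 1  t=1,i=10
  ##. -> .   bit 6 = 0  t=0,i=13
  #.# -> #   bit 5 = 1  t=0,i=11
  #.. -> .   bit 4 = 0  t=0,i=1
  .## -> .   bit 3 = 0  t=0,i=12
  .#. -> #   bit 2 = 1  t=0,i=0
  ..# -> #   bit 1 = 1  t=0,i=9
  ... -> .   bit 0 = 0  t=0,i=2
  bits 10100110 = 166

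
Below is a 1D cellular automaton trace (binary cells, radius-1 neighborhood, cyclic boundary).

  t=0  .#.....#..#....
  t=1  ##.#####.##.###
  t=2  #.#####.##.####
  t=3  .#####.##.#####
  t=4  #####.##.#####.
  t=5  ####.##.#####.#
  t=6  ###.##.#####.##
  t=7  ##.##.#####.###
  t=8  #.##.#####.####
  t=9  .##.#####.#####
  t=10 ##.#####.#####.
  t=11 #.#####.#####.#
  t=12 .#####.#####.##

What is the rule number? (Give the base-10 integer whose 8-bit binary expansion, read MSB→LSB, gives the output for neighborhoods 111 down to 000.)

  [7] ### => #  t=1,i=0
  [6] ##. => .  t=1,i=1
  [5] #.# => #  t=1,i=2
  [4] #.. => .  t=0,i=2
  [3] .## => #  t=1,i=3
  [2] .#. => #  t=0,i=1
  [1] ..# => #  t=0,i=0
  [0] ... => #  t=0,i=3
  bits 10101111 = 175

175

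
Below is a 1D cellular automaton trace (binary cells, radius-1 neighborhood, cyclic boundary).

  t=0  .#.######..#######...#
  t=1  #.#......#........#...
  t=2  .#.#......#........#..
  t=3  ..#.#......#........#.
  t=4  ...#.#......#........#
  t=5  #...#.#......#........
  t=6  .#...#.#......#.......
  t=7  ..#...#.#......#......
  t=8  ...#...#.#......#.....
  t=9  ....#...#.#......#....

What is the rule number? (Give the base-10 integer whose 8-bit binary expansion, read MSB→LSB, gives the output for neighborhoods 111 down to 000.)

  [7] ### => .  t=0,i=4
  [6] ##. => .  t=0,i=8
  [5] #.# => #  t=0,i=0
  [4] #.. => #  t=0,i=9
  [3] .## => .  t=0,i=3
  [2] .#. => .  t=0,i=1
  [1] ..# => .  t=0,i=10
  [0] ... => .  t=0,i=19
  bits 00110000 = 48

48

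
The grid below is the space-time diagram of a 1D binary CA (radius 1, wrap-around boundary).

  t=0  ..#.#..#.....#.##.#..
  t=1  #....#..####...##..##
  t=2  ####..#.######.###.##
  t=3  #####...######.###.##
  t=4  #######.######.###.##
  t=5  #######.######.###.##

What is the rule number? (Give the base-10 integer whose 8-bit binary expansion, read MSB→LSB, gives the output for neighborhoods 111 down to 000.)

217

  ###|#  b7=1 t=1,i=9
  ##.|#  b6=1 t=0,i=16
  #.#|.  b5=0 t=0,i=3
  #..|#  b4=1 t=0,i=5
  .##|#  b3=1 t=0,i=15
  .#.|.  b2=0 t=0,i=2
  ..#|.  b1=0 t=0,i=1
  ...|#  b0=1 t=0,i=0
  bits 11011001 = 217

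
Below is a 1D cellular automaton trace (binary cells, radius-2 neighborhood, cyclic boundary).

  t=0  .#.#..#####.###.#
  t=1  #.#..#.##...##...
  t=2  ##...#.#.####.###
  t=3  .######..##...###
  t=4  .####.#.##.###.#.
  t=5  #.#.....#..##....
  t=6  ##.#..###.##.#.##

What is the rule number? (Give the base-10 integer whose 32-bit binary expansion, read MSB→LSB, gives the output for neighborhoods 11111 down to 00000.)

  #####|#  b31=1 t=0,i=8
  ####.|.  b30=0 t=0,i=9
  ###.#|.  b29=0 t=0,i=10
  ###..|#  b28=1 t=2,i=1
  ##.##|.  b27=0 t=0,i=11
  ##.#.|.  b26=0 t=0,i=15
  ##..#|.  b25=0 t=3,i=7
  ##...|#  b24=1 t=1,i=9
  #.###|#  b23=1 t=0,i=12
  #.##.|#  b22=1 t=1,i=7
  #.#.#|.  b21=0 t=0,i=1
  #.#..|.  b20=0 t=0,i=3
  #..##|#  b19=1 t=0,i=5
  #..#.|.  b18=0 t=1,i=4
  #...#|#  b17=1 t=1,i=10
  #....|.  b16=0 t=5,i=4
  .####|#  b15=1 t=0,i=7
  .###.|#  b14=1 t=0,i=13
  .##.#|.  b13=0 t=4,i=9
  .##..|.  b12=0 t=1,i=8
  .#.##|.  b11=0 t=1,i=6
  .#.#.|#  b10=1 t=0,i=0
  .#..#|.  b9=0 t=0,i=4
  .#...|#  b8=1 t=5,i=3
  ..###|.  b7=0 t=0,i=6
  ..##.|#  b6=1 t=1,i=12
  ..#.#|#  b5=1 t=1,i=0
  ..#..|#  b4=1 t=5,i=8
  ...##|#  b3=1 t=1,i=11
  ...#.|#  b2=1 t=1,i=16
  ....#|#  b1=1 t=5,i=6
  .....|.  b0=0 t=5,i=5
  bits 10010001110010101100010101111110 = 2445985150

2445985150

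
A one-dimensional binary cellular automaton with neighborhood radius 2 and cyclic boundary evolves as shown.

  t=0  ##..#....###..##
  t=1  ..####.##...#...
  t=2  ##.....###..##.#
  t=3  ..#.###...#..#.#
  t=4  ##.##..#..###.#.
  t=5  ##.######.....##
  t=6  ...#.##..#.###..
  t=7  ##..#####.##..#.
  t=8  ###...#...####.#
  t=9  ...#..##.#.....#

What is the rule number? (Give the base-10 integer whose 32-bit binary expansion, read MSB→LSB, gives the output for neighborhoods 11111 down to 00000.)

  ##### -> #   bit 31 = 1  t=5,i=5
  ####. -> .   bit 30 = 0  t=0,i=0
  ###.# -> .   bit 29 = 0  t=1,i=5
  ###.. -> .   bit 28 = 0  t=0,i=1
  ##.## -> .   bit 27 = 0  t=1,i=6
  ##.#. -> .   bit 26 = 0  t=4,i=13
  ##..# -> #   bit 25 = 1  t=0,i=2
  ##... -> #   bit 24 = 1  t=1,i=9
  #.### -> #   bit 23 = 1  t=2,i=15
  #.##. -> #   bit 22 = 1  t=1,i=7
  #.#.# -> #   bit 21 = 1  t=4,i=14
  #.#.. -> .   bit 20 = 0  t=3,i=15
  #..## -> .   bit 19 = 0  t=0,i=13
  #..#. -> #   bit 18 = 1  t=0,i=3
  #...# -> .   bit 17 = 0  t=1,i=10
  #.... -> .   bit 16 = 0  t=0,i=6
  .#### -> .   bit 15 = 0  t=0,i=15
  .###. -> .   bit 14 = 0  t=0,i=10
  .##.# -> #   bit 13 = 1  t=2,i=13
  .##.. -> #   bit 12 = 1  t=1,i=8
  .#.## -> #   bit 11 = 1  t=3,i=3
  .#.#. -> #   bit 10 = 1  t=3,i=14
  .#..# -> #   bit 9 = 1  t=3,i=0
  .#... -> #   bit 8 = 1  t=0,i=5
  ..### -> .   bit 7 = 0  t=0,i=9
  ..##. -> .   bit 6 = 0  t=2,i=12
  ..#.# -> .   bit 5 = 0  t=3,i=2
  ..#.. -> #   bit 4 = 1  t=0,i=4
  ...## -> #   bit 3 = 1  t=0,i=8
  ...#. -> .   bit 2 = 0  t=1,i=11
  ....# -> #   bit 1 = 1  t=0,i=7
  ..... -> #   bit 0 = 1  t=1,i=15
  bits 10000011111001000011111100011011 = 2212773659

2212773659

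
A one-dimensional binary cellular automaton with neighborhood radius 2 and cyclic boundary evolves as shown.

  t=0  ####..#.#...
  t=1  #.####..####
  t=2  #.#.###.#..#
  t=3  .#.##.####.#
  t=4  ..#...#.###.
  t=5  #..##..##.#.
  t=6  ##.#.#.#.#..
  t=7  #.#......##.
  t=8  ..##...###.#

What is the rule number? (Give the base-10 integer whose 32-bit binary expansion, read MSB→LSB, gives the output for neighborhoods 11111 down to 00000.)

1989544906

  [31] ##### => .  t=1,i=10
  [30] ####. => #  t=0,i=2
  [29] ###.# => #  t=1,i=0
  [28] ###.. => #  t=0,i=3
  [27] ##.## => .  t=1,i=1
  [26] ##.#. => #  t=2,i=1
  [25] ##..# => #  t=0,i=4
  [24] ##... => .  t=4,i=11
  [23] #.### => #  t=1,i=2
  [22] #.##. => .  t=3,i=3
  [21] #.#.# => .  t=2,i=2
  [20] #.#.. => #  t=0,i=8
  [19] #..## => .  t=1,i=7
  [18] #..#. => #  t=0,i=5
  [17] #...# => #  t=0,i=10
  [16] #.... => .  t=7,i=4
  [15] .#### => .  t=0,i=1
  [14] .###. => .  t=2,i=5
  [13] .##.# => .  t=2,i=0
  [12] .##.. => .  t=5,i=4
  [11] .#.## => #  t=2,i=3
  [10] .#.#. => .  t=0,i=7
  [9] .#..# => #  t=2,i=9
  [8] .#... => #  t=0,i=9
  [7] ..### => #  t=0,i=0
  [6] ..##. => #  t=2,i=11
  [5] ..#.# => .  t=0,i=6
  [4] ..#.. => .  t=4,i=2
  [3] ...## => #  t=0,i=11
  [2] ...#. => .  t=4,i=1
  [1] ....# => #  t=7,i=7
  [0] ..... => .  t=7,i=5
  bits 01110110100101100000101111001010 = 1989544906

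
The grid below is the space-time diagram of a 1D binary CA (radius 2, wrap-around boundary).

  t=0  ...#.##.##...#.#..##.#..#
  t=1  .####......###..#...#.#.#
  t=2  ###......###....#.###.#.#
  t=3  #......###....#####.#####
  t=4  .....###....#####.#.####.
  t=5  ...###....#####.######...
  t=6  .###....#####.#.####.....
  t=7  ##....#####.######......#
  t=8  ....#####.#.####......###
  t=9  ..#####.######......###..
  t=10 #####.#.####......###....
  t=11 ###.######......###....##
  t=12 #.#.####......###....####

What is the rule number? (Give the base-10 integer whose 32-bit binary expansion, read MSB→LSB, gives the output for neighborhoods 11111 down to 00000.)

  ##### -> #   bit 31 = 1  t=3,i=16
  ####. -> .   bit 30 = 0  t=1,i=3
  ###.# -> #   bit 29 = 1  t=2,i=20
  ###.. -> .   bit 28 = 0  t=1,i=4
  ##.## -> .   bit 27 = 0  t=0,i=7
  ##.#. -> #   bit 26 = 1  t=0,i=20
  ##..# -> .   bit 25 = 0  t=1,i=14
  ##... -> .   bit 24 = 0  t=0,i=10
  #.### -> #   bit 23 = 1  t=1,i=1
  #.##. -> .   bit 22 = 0  t=0,i=5
  #.#.# -> #   bit 21 = 1  t=1,i=22
  #.#.. -> .   bit 20 = 0  t=0,i=15
  #..## -> .   bit 19 = 0  t=0,i=17
  #..#. -> .   bit 18 = 0  t=0,i=23
  #...# -> #   bit 17 = 1  t=0,i=1
  #.... -> .   bit 16 = 0  t=1,i=6
  .#### -> #   bit 15 = 1  t=1,i=2
  .###. -> .   bit 14 = 0  t=1,i=12
  .##.# -> .   bit 13 = 0  t=0,i=6
  .##.. -> .   bit 12 = 0  t=0,i=9
  .#.## -> #   bit 11 = 1  t=0,i=4
  .#.#. -> .   bit 10 = 0  t=0,i=14
  .#..# -> #   bit 9 = 1  t=0,i=16
  .#... -> .   bit 8 = 0  t=0,i=0
  ..### -> #   bit 7 = 1  t=1,i=11
  ..##. -> .   bit 6 = 0  t=0,i=18
  ..#.# -> #   bit 5 = 1  t=0,i=3
  ..#.. -> #   bit 4 = 1  t=0,i=24
  ...## -> #   bit 3 = 1  t=1,i=10
  ...#. -> #   bit 2 = 1  t=0,i=2
  ....# -> #   bit 1 = 1  t=1,i=9
  ..... -> .   bit 0 = 0  t=1,i=7
  bits 10100100101000101000101010111110 = 2762115774

2762115774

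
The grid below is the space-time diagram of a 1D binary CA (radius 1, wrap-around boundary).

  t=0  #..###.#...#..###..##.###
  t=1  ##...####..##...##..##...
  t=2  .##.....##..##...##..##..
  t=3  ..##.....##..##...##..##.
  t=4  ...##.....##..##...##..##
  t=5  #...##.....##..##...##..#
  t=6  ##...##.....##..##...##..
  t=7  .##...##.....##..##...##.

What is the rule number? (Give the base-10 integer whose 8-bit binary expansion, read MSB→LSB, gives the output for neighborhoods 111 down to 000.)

  nb ###: next=.  (t=0,i=4, bit7=0)
  nb ##.: next=#  (t=0,i=0, bit6=1)
  nb #.#: next=#  (t=0,i=6, bit5=1)
  nb #..: next=#  (t=0,i=1, bit4=1)
  nb .##: next=.  (t=0,i=3, bit3=0)
  nb .#.: next=#  (t=0,i=7, bit2=1)
  nb ..#: next=.  (t=0,i=2, bit1=0)
  nb ...: next=.  (t=0,i=9, bit0=0)
  bits 01110100 = 116

116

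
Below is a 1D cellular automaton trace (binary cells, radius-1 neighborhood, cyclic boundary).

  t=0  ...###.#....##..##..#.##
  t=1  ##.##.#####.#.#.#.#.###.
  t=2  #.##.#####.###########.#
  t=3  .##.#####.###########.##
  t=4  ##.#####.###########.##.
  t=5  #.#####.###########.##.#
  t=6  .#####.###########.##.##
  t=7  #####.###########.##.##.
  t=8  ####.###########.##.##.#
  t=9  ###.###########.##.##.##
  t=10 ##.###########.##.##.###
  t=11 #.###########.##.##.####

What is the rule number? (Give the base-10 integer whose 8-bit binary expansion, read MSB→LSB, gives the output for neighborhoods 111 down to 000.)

189

  ### -> #   bit 7 = 1  t=0,i=4
  ##. -> .   bit 6 = 0  t=0,i=5
  #.# -> #   bit 5 = 1  t=0,i=6
  #.. -> #   bit 4 = 1  t=0,i=0
  .## -> #   bit 3 = 1  t=0,i=3
  .#. -> #   bit 2 = 1  t=0,i=7
  ..# -> .   bit 1 = 0  t=0,i=2
  ... -> #   bit 0 = 1  t=0,i=1
  bits 10111101 = 189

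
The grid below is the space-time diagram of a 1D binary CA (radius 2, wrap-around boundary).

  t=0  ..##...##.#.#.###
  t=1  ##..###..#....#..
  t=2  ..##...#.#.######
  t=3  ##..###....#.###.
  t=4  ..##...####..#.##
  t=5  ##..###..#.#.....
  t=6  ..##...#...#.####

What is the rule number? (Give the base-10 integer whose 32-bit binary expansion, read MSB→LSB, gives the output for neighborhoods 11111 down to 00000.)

  #####|#  b31=1 t=2,i=13
  ####.|#  b30=1 t=2,i=15
  ###.#|#  b29=1 t=3,i=15
  ###..|.  b28=0 t=0,i=16
  ##.##|#  b27=1 t=3,i=16
  ##.#.|#  b26=1 t=0,i=9
  ##..#|#  b25=1 t=0,i=0
  ##...|#  b24=1 t=0,i=4
  #.###|#  b23=1 t=0,i=14
  #.##.|.  b22=0 t=3,i=0
  #.#.#|.  b21=0 t=0,i=10
  #.#..|#  b20=1 t=5,i=11
  #..##|#  b19=1 t=0,i=1
  #..#.|.  b18=0 t=1,i=8
  #...#|#  b17=1 t=0,i=5
  #....|#  b16=1 t=1,i=11
  .####|.  b15=0 t=2,i=12
  .###.|.  b14=0 t=0,i=15
  .##.#|.  b13=0 t=0,i=8
  .##..|.  b12=0 t=0,i=3
  .#.##|.  b11=0 t=0,i=13
  .#.#.|.  b10=0 t=0,i=11
  .#..#|#  b9=1 t=1,i=15
  .#...|.  b8=0 t=1,i=10
  ..###|.  b7=0 t=1,i=4
  ..##.|.  b6=0 t=0,i=2
  ..#.#|.  b5=0 t=2,i=7
  ..#..|#  b4=1 t=1,i=9
  ...##|#  b3=1 t=0,i=6
  ...#.|#  b2=1 t=1,i=13
  ....#|#  b1=1 t=1,i=12
  .....|#  b0=1 t=5,i=14
  bits 11101111100110110000001000011111 = 4019913247

4019913247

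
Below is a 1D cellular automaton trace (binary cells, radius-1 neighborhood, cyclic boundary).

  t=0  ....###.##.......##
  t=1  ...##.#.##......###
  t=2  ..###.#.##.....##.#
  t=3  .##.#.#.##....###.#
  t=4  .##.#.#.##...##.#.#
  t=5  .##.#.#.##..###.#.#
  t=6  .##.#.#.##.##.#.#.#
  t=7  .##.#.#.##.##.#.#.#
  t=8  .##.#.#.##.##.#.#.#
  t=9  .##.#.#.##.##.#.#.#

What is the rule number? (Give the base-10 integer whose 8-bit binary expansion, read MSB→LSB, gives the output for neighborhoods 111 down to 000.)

  [7] ### => .  t=0,i=5
  [6] ##. => #  t=0,i=6
  [5] #.# => .  t=0,i=7
  [4] #.. => .  t=0,i=0
  [3] .## => #  t=0,i=4
  [2] .#. => #  t=1,i=6
  [1] ..# => #  t=0,i=3
  [0] ... => .  t=0,i=1
  bits 01001110 = 78

78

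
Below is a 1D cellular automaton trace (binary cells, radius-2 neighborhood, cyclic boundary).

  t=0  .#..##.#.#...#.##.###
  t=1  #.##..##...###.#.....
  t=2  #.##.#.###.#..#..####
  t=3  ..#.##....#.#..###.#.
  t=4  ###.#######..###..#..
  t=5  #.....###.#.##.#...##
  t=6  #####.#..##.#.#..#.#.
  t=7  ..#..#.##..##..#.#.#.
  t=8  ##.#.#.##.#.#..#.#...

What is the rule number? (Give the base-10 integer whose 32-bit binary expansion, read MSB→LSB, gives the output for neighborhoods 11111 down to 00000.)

  ##### -> #   bit 31 = 1  t=2,i=19
  ####. -> .   bit 30 = 0  t=2,i=20
  ###.# -> .   bit 29 = 0  t=0,i=20
  ###.. -> #   bit 28 = 1  t=4,i=10
  ##.## -> .   bit 27 = 0  t=0,i=17
  ##.#. -> #   bit 26 = 1  t=0,i=0
  ##..# -> .   bit 25 = 0  t=1,i=4
  ##... -> #   bit 24 = 1  t=1,i=8
  #.### -> .   bit 23 = 0  t=0,i=18
  #.##. -> #   bit 22 = 1  t=0,i=15
  #.#.# -> #   bit 21 = 1  t=0,i=7
  #.#.. -> .   bit 20 = 0  t=0,i=1
  #..## -> #   bit 19 = 1  t=0,i=3
  #..#. -> .   bit 18 = 0  t=2,i=13
  #...# -> #   bit 17 = 1  t=0,i=11
  #.... -> #   bit 16 = 1  t=1,i=17
  .#### -> .   bit 15 = 0  t=2,i=18
  .###. -> .   bit 14 = 0  t=0,i=19
  .##.# -> .   bit 13 = 0  t=0,i=5
  .##.. -> #   bit 12 = 1  t=1,i=3
  .#.## -> .   bit 11 = 0  t=0,i=14
  .#.#. -> .   bit 10 = 0  t=0,i=8
  .#..# -> #   bit 9 = 1  t=0,i=2
  .#... -> .   bit 8 = 0  t=0,i=10
  ..### -> #   bit 7 = 1  t=1,i=11
  ..##. -> .   bit 6 = 0  t=0,i=4
  ..#.# -> #   bit 5 = 1  t=0,i=13
  ..#.. -> .   bit 4 = 0  t=2,i=14
  ...## -> .   bit 3 = 0  t=1,i=10
  ...#. -> #   bit 2 = 1  t=0,i=12
  ....# -> #   bit 1 = 1  t=1,i=19
  ..... -> #   bit 0 = 1  t=1,i=18
  bits 10010101011010110001001010100111 = 2506822311

2506822311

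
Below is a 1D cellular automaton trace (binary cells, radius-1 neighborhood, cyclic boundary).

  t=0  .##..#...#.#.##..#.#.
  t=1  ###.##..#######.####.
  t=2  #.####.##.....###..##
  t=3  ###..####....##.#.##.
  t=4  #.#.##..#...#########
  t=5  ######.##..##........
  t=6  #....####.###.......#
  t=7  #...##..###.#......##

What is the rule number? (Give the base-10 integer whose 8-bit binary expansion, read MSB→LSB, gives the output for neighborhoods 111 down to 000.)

110

  ###|.  b7=0 t=1,i=1
  ##.|#  b6=1 t=0,i=2
  #.#|#  b5=1 t=0,i=10
  #..|.  b4=0 t=0,i=3
  .##|#  b3=1 t=0,i=1
  .#.|#  b2=1 t=0,i=5
  ..#|#  b1=1 t=0,i=0
  ...|.  b0=0 t=0,i=7
  bits 01101110 = 110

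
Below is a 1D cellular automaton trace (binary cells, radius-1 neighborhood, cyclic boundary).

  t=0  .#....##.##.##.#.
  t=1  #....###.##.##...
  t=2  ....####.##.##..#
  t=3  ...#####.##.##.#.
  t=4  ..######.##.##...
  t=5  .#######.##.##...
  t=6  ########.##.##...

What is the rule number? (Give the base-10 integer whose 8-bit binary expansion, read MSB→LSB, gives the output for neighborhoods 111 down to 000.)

202

  nb ###: next=#  (t=1,i=6, bit7=1)
  nb ##.: next=#  (t=0,i=7, bit6=1)
  nb #.#: next=.  (t=0,i=8, bit5=0)
  nb #..: next=.  (t=0,i=2, bit4=0)
  nb .##: next=#  (t=0,i=6, bit3=1)
  nb .#.: next=.  (t=0,i=1, bit2=0)
  nb ..#: next=#  (t=0,i=0, bit1=1)
  nb ...: next=.  (t=0,i=3, bit0=0)
  bits 11001010 = 202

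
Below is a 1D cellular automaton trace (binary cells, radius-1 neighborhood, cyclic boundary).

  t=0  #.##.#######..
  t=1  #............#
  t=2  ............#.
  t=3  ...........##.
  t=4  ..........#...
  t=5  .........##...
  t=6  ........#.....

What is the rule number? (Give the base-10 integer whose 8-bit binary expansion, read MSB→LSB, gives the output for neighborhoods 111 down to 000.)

6

  [7] ### => .  t=0,i=6
  [6] ##. => .  t=0,i=3
  [5] #.# => .  t=0,i=1
  [4] #.. => .  t=0,i=12
  [3] .## => .  t=0,i=2
  [2] .#. => #  t=0,i=0
  [1] ..# => #  t=0,i=13
  [0] ... => .  t=1,i=2
  bits 00000110 = 6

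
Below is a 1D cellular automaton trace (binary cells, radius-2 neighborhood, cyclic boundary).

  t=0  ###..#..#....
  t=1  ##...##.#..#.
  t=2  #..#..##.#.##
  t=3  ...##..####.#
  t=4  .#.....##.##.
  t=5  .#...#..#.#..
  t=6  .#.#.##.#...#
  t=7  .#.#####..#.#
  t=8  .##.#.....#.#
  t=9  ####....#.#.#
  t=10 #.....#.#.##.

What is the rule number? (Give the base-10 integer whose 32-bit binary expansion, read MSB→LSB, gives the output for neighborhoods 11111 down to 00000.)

610462386

  nb #####: next=.  (t=7,i=5, bit31=0)
  nb ####.: next=.  (t=3,i=9, bit30=0)
  nb ###.#: next=#  (t=3,i=10, bit29=1)
  nb ###..: next=.  (t=0,i=2, bit28=0)
  nb ##.##: next=.  (t=4,i=9, bit27=0)
  nb ##.#.: next=#  (t=1,i=7, bit26=1)
  nb ##..#: next=.  (t=0,i=3, bit25=0)
  nb ##...: next=.  (t=1,i=2, bit24=0)
  nb #.###: next=.  (t=2,i=11, bit23=0)
  nb #.##.: next=#  (t=1,i=0, bit22=1)
  nb #.#.#: next=#  (t=2,i=9, bit21=1)
  nb #.#..: next=.  (t=1,i=8, bit20=0)
  nb #..##: next=.  (t=2,i=5, bit19=0)
  nb #..#.: next=.  (t=0,i=4, bit18=0)
  nb #...#: next=#  (t=1,i=3, bit17=1)
  nb #....: next=.  (t=0,i=10, bit16=0)
  nb .####: next=#  (t=3,i=8, bit15=1)
  nb .###.: next=#  (t=0,i=1, bit14=1)
  nb .##.#: next=#  (t=1,i=6, bit13=1)
  nb .##..: next=.  (t=1,i=1, bit12=0)
  nb .#.##: next=#  (t=1,i=12, bit11=1)
  nb .#.#.: next=.  (t=5,i=9, bit10=0)
  nb .#..#: next=#  (t=0,i=6, bit9=1)
  nb .#...: next=.  (t=0,i=9, bit8=0)
  nb ..###: next=#  (t=0,i=0, bit7=1)
  nb ..##.: next=.  (t=1,i=5, bit6=0)
  nb ..#.#: next=#  (t=1,i=11, bit5=1)
  nb ..#..: next=#  (t=0,i=5, bit4=1)
  nb ...##: next=.  (t=0,i=12, bit3=0)
  nb ...#.: next=.  (t=5,i=0, bit2=0)
  nb ....#: next=#  (t=0,i=11, bit1=1)
  nb .....: next=.  (t=4,i=4, bit0=0)
  bits 00100100011000101110101010110010 = 610462386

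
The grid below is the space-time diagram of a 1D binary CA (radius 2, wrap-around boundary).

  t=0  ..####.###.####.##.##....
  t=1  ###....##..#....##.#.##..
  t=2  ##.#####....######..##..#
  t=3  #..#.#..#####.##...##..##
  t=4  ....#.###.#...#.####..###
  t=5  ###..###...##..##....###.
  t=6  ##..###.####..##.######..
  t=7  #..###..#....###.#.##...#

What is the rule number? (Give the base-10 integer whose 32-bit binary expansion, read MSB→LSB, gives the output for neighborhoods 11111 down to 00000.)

2177593290

  #####|#  b31=1 t=2,i=5
  ####.|.  b30=0 t=0,i=4
  ###.#|.  b29=0 t=0,i=5
  ###..|.  b28=0 t=1,i=2
  ##.##|.  b27=0 t=0,i=6
  ##.#.|.  b26=0 t=1,i=18
  ##..#|.  b25=0 t=1,i=9
  ##...|#  b24=1 t=0,i=21
  #.###|#  b23=1 t=0,i=7
  #.##.|#  b22=1 t=0,i=16
  #.#.#|.  b21=0 t=1,i=19
  #.#..|.  b20=0 t=3,i=5
  #..##|#  b19=1 t=1,i=24
  #..#.|.  b18=0 t=1,i=10
  #...#|#  b17=1 t=3,i=17
  #....|#  b16=1 t=0,i=22
  .####|.  b15=0 t=0,i=3
  .###.|#  b14=1 t=0,i=8
  .##.#|#  b13=1 t=0,i=17
  .##..|.  b12=0 t=0,i=20
  .#.##|#  b11=1 t=1,i=20
  .#.#.|#  b10=1 t=3,i=4
  .#..#|#  b9=1 t=3,i=6
  .#...|#  b8=1 t=1,i=12
  ..###|#  b7=1 t=0,i=2
  ..##.|#  b6=1 t=1,i=7
  ..#.#|.  b5=0 t=3,i=3
  ..#..|.  b4=0 t=1,i=11
  ...##|#  b3=1 t=0,i=1
  ...#.|.  b2=0 t=4,i=3
  ....#|#  b1=1 t=0,i=0
  .....|.  b0=0 t=0,i=23
  bits 10000001110010110110111111001010 = 2177593290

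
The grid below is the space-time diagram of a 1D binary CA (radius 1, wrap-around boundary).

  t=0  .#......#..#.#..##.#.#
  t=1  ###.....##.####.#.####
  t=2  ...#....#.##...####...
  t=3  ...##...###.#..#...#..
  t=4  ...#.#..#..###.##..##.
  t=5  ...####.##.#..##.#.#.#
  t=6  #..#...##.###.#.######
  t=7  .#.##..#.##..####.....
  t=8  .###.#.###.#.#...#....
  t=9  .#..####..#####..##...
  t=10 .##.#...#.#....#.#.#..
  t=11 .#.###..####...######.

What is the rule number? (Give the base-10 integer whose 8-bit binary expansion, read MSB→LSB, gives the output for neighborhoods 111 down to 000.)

  ### -> .   bit 7 = 0  t=1,i=0
  ##. -> .   bit 6 = 0  t=0,i=17
  #.# -> #   bit 5 = 1  t=0,i=0
  #.. -> #   bit 4 = 1  t=0,i=2
  .## -> #   bit 3 = 1  t=0,i=16
  .#. -> #   bit 2 = 1  t=0,i=1
  ..# -> .   bit 1 = 0  t=0,i=7
  ... -> .   bit 0 = 0  t=0,i=3
  bits 00111100 = 60

60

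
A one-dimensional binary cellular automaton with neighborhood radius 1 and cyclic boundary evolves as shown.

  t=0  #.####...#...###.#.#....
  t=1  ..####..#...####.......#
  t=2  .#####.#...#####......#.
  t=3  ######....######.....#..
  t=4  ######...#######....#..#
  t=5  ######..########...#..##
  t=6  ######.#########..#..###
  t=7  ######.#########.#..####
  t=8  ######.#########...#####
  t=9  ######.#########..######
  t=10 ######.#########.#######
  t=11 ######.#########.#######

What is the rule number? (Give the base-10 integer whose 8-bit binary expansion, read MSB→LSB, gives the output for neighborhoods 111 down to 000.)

  ###|#  b7=1 t=0,i=3
  ##.|#  b6=1 t=0,i=5
  #.#|.  b5=0 t=0,i=1
  #..|.  b4=0 t=0,i=6
  .##|#  b3=1 t=0,i=2
  .#.|.  b2=0 t=0,i=0
  ..#|#  b1=1 t=0,i=8
  ...|.  b0=0 t=0,i=7
  bits 11001010 = 202

202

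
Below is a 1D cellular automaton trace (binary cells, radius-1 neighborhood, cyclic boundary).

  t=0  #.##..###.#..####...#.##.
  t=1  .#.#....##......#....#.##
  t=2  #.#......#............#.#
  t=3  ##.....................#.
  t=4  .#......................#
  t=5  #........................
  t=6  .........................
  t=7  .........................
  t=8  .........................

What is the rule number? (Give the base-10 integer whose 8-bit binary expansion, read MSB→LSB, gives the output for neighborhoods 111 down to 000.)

  ### -> .   bit 7 = 0  t=0,i=7
  ##. -> #   bit 6 = 1  t=0,i=3
  #.# -> #   bit 5 = 1  t=0,i=1
  #.. -> .   bit 4 = 0  t=0,i=4
  .## -> .   bit 3 = 0  t=0,i=2
  .#. -> .   bit 2 = 0  t=0,i=0
  ..# -> .   bit 1 = 0  t=0,i=5
  ... -> .   bit 0 = 0  t=0,i=18
  bits 01100000 = 96

96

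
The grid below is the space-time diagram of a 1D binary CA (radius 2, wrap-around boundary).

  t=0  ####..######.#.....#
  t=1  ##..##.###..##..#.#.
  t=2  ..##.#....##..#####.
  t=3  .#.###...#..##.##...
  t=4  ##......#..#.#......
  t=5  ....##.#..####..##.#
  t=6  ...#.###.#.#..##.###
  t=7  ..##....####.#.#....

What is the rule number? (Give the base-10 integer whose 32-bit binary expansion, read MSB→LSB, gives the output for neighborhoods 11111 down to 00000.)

2252121133

  #####|#  b31=1 t=0,i=1
  ####.|.  b30=0 t=0,i=2
  ###.#|.  b29=0 t=0,i=11
  ###..|.  b28=0 t=0,i=3
  ##.##|.  b27=0 t=1,i=6
  ##.#.|#  b26=1 t=0,i=12
  ##..#|#  b25=1 t=0,i=4
  ##...|.  b24=0 t=2,i=19
  #.###|.  b23=0 t=1,i=7
  #.##.|.  b22=0 t=1,i=0
  #.#.#|#  b21=1 t=1,i=18
  #.#..|#  b20=1 t=0,i=13
  #..##|#  b19=1 t=0,i=5
  #..#.|#  b18=1 t=1,i=15
  #...#|.  b17=0 t=2,i=0
  #....|.  b16=0 t=0,i=15
  .####|#  b15=1 t=0,i=0
  .###.|.  b14=0 t=1,i=8
  .##.#|#  b13=1 t=1,i=5
  .##..|.  b12=0 t=1,i=1
  .#.##|.  b11=0 t=1,i=19
  .#.#.|#  b10=1 t=1,i=17
  .#..#|.  b9=0 t=3,i=10
  .#...|.  b8=0 t=0,i=14
  ..###|.  b7=0 t=0,i=6
  ..##.|.  b6=0 t=1,i=4
  ..#.#|#  b5=1 t=1,i=16
  ..#..|.  b4=0 t=3,i=9
  ...##|#  b3=1 t=0,i=18
  ...#.|#  b2=1 t=3,i=0
  ....#|.  b1=0 t=0,i=17
  .....|#  b0=1 t=0,i=16
  bits 10000110001111001010010000101101 = 2252121133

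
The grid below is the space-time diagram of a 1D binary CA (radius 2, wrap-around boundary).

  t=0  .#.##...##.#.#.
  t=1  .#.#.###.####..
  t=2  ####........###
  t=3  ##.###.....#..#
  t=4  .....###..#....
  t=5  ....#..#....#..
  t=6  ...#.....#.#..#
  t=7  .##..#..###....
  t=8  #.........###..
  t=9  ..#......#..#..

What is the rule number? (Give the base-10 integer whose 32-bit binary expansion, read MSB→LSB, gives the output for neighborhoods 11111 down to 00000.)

  ##### -> #   bit 31 = 1  t=2,i=0
  ####. -> .   bit 30 = 0  t=1,i=11
  ###.# -> .   bit 29 = 0  t=1,i=7
  ###.. -> #   bit 28 = 1  t=1,i=12
  ##.## -> .   bit 27 = 0  t=1,i=8
  ##.#. -> #   bit 26 = 1  t=0,i=10
  ##..# -> .   bit 25 = 0  t=4,i=8
  ##... -> #   bit 24 = 1  t=0,i=5
  #.### -> .   bit 23 = 0  t=1,i=5
  #.##. -> #   bit 22 = 1  t=0,i=3
  #.#.# -> #   bit 21 = 1  t=0,i=11
  #.#.. -> .   bit 20 = 0  t=0,i=13
  #..## -> .   bit 19 = 0  t=3,i=13
  #..#. -> .   bit 18 = 0  t=0,i=0
  #...# -> #   bit 17 = 1  t=0,i=6
  #.... -> #   bit 16 = 1  t=2,i=5
  .#### -> .   bit 15 = 0  t=1,i=10
  .###. -> .   bit 14 = 0  t=1,i=6
  .##.# -> #   bit 13 = 1  t=0,i=9
  .##.. -> .   bit 12 = 0  t=0,i=4
  .#.## -> .   bit 11 = 0  t=0,i=2
  .#.#. -> #   bit 10 = 1  t=0,i=12
  .#..# -> .   bit 9 = 0  t=0,i=14
  .#... -> .   bit 8 = 0  t=4,i=11
  ..### -> .   bit 7 = 0  t=2,i=12
  ..##. -> .   bit 6 = 0  t=0,i=8
  ..#.# -> #   bit 5 = 1  t=0,i=1
  ..#.. -> .   bit 4 = 0  t=3,i=11
  ...## -> #   bit 3 = 1  t=0,i=7
  ...#. -> #   bit 2 = 1  t=1,i=0
  ....# -> .   bit 1 = 0  t=2,i=10
  ..... -> .   bit 0 = 0  t=2,i=6
  bits 10010101011000110010010000101100 = 2506302508

2506302508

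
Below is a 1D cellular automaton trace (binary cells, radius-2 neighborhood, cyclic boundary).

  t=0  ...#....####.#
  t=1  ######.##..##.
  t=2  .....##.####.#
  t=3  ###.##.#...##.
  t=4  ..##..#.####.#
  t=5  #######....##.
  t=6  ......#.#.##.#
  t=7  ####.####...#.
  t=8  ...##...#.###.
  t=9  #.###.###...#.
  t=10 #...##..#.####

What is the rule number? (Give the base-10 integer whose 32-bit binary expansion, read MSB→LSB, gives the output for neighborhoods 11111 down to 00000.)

  [31] ##### => .  t=1,i=2
  [30] ####. => .  t=0,i=10
  [29] ###.# => #  t=0,i=11
  [28] ###.. => #  t=5,i=6
  [27] ##.## => #  t=1,i=6
  [26] ##.#. => #  t=0,i=12
  [25] ##..# => #  t=1,i=9
  [24] ##... => .  t=5,i=7
  [23] #.### => .  t=1,i=0
  [22] #.##. => .  t=1,i=7
  [21] #.#.# => #  t=6,i=8
  [20] #.#.. => .  t=0,i=13
  [19] #..## => #  t=1,i=10
  [18] #..#. => #  t=4,i=5
  [17] #...# => #  t=0,i=1
  [16] #.... => #  t=0,i=5
  [15] .#### => .  t=0,i=9
  [14] .###. => .  t=3,i=1
  [13] .##.# => .  t=1,i=12
  [12] .##.. => #  t=1,i=8
  [11] .#.## => .  t=4,i=7
  [10] .#.#. => #  t=6,i=7
  [9] .#..# => #  t=4,i=0
  [8] .#... => #  t=0,i=0
  [7] ..### => #  t=0,i=8
  [6] ..##. => #  t=1,i=11
  [5] ..#.# => #  t=4,i=6
  [4] ..#.. => #  t=0,i=3
  [3] ...## => #  t=0,i=7
  [2] ...#. => #  t=0,i=2
  [1] ....# => .  t=0,i=6
  [0] ..... => #  t=2,i=2
  bits 00111110001011110001011111111101 = 1043273725

1043273725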